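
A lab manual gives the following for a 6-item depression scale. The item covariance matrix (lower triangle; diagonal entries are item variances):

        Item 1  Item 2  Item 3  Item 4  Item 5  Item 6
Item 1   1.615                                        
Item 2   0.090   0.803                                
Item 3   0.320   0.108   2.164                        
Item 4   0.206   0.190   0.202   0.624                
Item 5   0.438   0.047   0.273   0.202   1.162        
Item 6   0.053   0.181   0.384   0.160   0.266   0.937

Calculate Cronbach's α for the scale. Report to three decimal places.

Cronbach's α = 0.553

Σσ²ᵢ = 1.615 + 0.803 + 2.164 + 0.624 + 1.162 + 0.937 = 7.305
Sum of off-diagonal covariances = 3.120
σ²_total = 7.305 + 2 × 3.120 = 13.545
α = (k/(k−1))·(1 − Σσ²ᵢ/σ²_total) = (6/5)·(1 − 7.305/13.545) = 0.553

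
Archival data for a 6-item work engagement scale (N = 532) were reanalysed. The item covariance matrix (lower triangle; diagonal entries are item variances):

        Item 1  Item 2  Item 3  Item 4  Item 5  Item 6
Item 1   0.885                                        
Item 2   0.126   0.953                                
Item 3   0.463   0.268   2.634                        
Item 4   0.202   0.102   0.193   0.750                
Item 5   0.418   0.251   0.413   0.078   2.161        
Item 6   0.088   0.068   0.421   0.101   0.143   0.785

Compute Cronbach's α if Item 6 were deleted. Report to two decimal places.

Cronbach's α = 0.51

Remaining items: Item 1, Item 2, Item 3, Item 4, Item 5 (k = 5).
Σσᵢ² = 0.885 + 0.953 + 2.634 + 0.750 + 2.161 = 7.383
σ²_total = 7.383 + 2 × 2.514 = 12.411
α (item deleted) = (5/4)·(1 − 7.383/12.411) = 0.51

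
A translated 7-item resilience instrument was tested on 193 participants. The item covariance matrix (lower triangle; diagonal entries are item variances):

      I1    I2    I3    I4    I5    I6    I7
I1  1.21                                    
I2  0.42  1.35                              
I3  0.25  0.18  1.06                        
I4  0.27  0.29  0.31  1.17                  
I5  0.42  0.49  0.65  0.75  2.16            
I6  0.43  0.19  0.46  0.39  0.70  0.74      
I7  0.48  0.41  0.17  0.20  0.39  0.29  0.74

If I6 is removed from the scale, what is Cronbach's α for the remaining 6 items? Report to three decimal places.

α = 0.716

Remaining items: I1, I2, I3, I4, I5, I7 (k = 6).
Σσ²ᵢ = 1.21 + 1.35 + 1.06 + 1.17 + 2.16 + 0.74 = 7.69
Var(T) = 7.69 + 2 × 5.68 = 19.05
α (item deleted) = (6/5)·(1 − 7.69/19.05) = 0.716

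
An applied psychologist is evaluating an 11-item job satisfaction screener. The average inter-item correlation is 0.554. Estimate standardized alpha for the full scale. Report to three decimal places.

α = 0.932

Standardized α = k·r̄ / (1 + (k−1)·r̄) = 11 × 0.554 / (1 + 10 × 0.554)
  = 6.0940 / 6.5400 = 0.932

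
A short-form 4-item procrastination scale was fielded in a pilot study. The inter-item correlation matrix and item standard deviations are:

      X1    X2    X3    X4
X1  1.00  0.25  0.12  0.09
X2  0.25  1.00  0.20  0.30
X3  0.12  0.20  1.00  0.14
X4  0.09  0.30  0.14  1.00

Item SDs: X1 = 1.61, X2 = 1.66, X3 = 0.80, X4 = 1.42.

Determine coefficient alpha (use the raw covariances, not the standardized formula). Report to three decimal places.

α = 0.467

Σσ²ᵢ = 1.61² + 1.66² + 0.80² + 1.42² = 8.0041
Covariances σ_ij = r_ij · s_i · s_j:
  σ(X1,X2) = 0.25 × 1.61 × 1.66 = 0.6682
  σ(X1,X3) = 0.12 × 1.61 × 0.80 = 0.1546
  σ(X1,X4) = 0.09 × 1.61 × 1.42 = 0.2058
  σ(X2,X3) = 0.20 × 1.66 × 0.80 = 0.2656
  σ(X2,X4) = 0.30 × 1.66 × 1.42 = 0.7072
  σ(X3,X4) = 0.14 × 0.80 × 1.42 = 0.1590
σ²_T = Σσ²ᵢ + 2·Σσ_ij = 8.0041 + 2 × 2.1604 = 12.3249
α = (4/3)·(1 − 8.0041/12.3249) = 0.467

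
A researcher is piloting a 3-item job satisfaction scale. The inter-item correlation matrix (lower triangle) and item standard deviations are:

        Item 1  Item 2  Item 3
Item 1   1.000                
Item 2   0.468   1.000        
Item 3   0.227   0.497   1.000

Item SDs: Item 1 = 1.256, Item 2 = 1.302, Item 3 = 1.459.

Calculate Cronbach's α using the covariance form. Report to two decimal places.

Cronbach's α = 0.66

Σσ²ᵢ = 1.256² + 1.302² + 1.459² = 5.4014
Covariances σ_ij = r_ij · s_i · s_j:
  σ(Item 1,Item 2) = 0.468 × 1.256 × 1.302 = 0.7653
  σ(Item 1,Item 3) = 0.227 × 1.256 × 1.459 = 0.4160
  σ(Item 2,Item 3) = 0.497 × 1.302 × 1.459 = 0.9441
σ²_T = Σσ²ᵢ + 2·Σσ_ij = 5.4014 + 2 × 2.1254 = 9.6522
α = (3/2)·(1 − 5.4014/9.6522) = 0.66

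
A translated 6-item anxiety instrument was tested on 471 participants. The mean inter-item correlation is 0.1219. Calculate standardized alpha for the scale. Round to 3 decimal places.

α = 0.454

Standardized α = k·r̄ / (1 + (k−1)·r̄) = 6 × 0.1219 / (1 + 5 × 0.1219)
  = 0.7314 / 1.6095 = 0.454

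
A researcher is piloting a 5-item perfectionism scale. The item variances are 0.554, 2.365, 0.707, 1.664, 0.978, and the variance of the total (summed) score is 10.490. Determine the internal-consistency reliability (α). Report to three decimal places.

α = 0.503

sum of item variances = 0.554 + 2.365 + 0.707 + 1.664 + 0.978 = 6.268
α = (k/(k−1))·(1 − sum of item variances/σ²_T) = (5/4)·(1 − 6.268/10.490) = 0.503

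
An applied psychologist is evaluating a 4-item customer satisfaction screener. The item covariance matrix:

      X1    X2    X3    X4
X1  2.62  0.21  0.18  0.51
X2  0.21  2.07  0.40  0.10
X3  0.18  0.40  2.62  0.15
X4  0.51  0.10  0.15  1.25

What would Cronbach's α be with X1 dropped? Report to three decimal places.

Remaining items: X2, X3, X4 (k = 3).
sum of item variances = 2.07 + 2.62 + 1.25 = 5.94
Var(T) = 5.94 + 2 × 0.65 = 7.24
α (item deleted) = (3/2)·(1 − 5.94/7.24) = 0.269

α = 0.269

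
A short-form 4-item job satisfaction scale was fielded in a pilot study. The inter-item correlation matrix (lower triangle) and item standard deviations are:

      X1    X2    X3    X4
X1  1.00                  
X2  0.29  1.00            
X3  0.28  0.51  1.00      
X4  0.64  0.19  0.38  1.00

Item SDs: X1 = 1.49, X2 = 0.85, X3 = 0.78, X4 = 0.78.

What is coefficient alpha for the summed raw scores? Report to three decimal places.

Σσ²ᵢ = 1.49² + 0.85² + 0.78² + 0.78² = 4.1594
Covariances σ_ij = r_ij · s_i · s_j:
  σ(X1,X2) = 0.29 × 1.49 × 0.85 = 0.3673
  σ(X1,X3) = 0.28 × 1.49 × 0.78 = 0.3254
  σ(X1,X4) = 0.64 × 1.49 × 0.78 = 0.7438
  σ(X2,X3) = 0.51 × 0.85 × 0.78 = 0.3381
  σ(X2,X4) = 0.19 × 0.85 × 0.78 = 0.1260
  σ(X3,X4) = 0.38 × 0.78 × 0.78 = 0.2312
σ²_T = Σσ²ᵢ + 2·Σσ_ij = 4.1594 + 2 × 2.1318 = 8.4230
α = (4/3)·(1 − 4.1594/8.4230) = 0.675

α = 0.675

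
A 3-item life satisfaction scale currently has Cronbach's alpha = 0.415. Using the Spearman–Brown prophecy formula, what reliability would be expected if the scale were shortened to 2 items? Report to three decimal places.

predicted reliability = 0.321

Length factor m = 2/3 = 0.6667
α' = m·α / (1 − (1−m)·α)
   = 2/3 × 0.415 / (1 − (1 − 2/3) × 0.415)
   = 0.2767 / 0.8617 = 0.321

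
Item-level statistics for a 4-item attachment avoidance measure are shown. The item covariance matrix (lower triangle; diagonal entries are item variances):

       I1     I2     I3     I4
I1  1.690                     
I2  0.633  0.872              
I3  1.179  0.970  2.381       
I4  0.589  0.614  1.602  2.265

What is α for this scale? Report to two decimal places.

α = 0.81

Σσᵢ² = 1.690 + 0.872 + 2.381 + 2.265 = 7.208
Sum of the distinct covariances = 5.587
σ²_T = 7.208 + 2 × 5.587 = 18.382
α = (k/(k−1))·(1 − Σσᵢ²/σ²_T) = (4/3)·(1 − 7.208/18.382) = 0.81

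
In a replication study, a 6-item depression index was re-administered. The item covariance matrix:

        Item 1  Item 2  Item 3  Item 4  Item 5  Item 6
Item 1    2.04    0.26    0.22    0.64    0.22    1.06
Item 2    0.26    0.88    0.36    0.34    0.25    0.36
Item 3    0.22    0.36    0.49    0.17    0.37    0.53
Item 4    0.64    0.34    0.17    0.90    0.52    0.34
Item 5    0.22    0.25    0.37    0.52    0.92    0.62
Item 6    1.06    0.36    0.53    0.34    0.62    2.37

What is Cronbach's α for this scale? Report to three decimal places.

α = 0.747

ΣVar(i) = 2.04 + 0.88 + 0.49 + 0.90 + 0.92 + 2.37 = 7.60
Sum of the distinct covariances = 6.26
σ²_T = 7.60 + 2 × 6.26 = 20.12
α = (k/(k−1))·(1 − ΣVar(i)/σ²_T) = (6/5)·(1 − 7.60/20.12) = 0.747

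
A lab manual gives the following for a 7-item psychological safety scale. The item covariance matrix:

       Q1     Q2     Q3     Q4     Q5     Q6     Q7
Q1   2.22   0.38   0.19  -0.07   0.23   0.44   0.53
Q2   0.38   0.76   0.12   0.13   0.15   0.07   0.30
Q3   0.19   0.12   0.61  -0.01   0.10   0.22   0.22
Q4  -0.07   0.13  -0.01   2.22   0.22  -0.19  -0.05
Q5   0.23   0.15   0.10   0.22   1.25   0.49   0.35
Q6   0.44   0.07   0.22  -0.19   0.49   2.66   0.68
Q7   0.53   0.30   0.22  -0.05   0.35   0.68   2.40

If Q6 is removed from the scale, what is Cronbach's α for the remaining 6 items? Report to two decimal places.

α = 0.45

Remaining items: Q1, Q2, Q3, Q4, Q5, Q7 (k = 6).
Σσ²ᵢ = 2.22 + 0.76 + 0.61 + 2.22 + 1.25 + 2.40 = 9.46
σ²_T = 9.46 + 2 × 2.79 = 15.04
α (item deleted) = (6/5)·(1 − 9.46/15.04) = 0.45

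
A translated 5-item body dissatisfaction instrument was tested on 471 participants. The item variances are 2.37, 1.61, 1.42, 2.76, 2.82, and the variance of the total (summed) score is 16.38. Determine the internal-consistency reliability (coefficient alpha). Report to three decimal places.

α = 0.412

sum of item variances = 2.37 + 1.61 + 1.42 + 2.76 + 2.82 = 10.98
α = (k/(k−1))·(1 − sum of item variances/total variance) = (5/4)·(1 − 10.98/16.38) = 0.412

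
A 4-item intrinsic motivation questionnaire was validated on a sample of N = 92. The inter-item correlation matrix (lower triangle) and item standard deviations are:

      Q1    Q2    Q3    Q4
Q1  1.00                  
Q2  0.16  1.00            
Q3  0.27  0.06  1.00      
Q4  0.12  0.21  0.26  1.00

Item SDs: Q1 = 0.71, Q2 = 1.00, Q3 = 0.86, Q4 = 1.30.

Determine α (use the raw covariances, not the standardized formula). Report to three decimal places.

α = 0.451

Σσ²ᵢ = 0.71² + 1.00² + 0.86² + 1.30² = 3.9337
Covariances σ_ij = r_ij · s_i · s_j:
  σ(Q1,Q2) = 0.16 × 0.71 × 1.00 = 0.1136
  σ(Q1,Q3) = 0.27 × 0.71 × 0.86 = 0.1649
  σ(Q1,Q4) = 0.12 × 0.71 × 1.30 = 0.1108
  σ(Q2,Q3) = 0.06 × 1.00 × 0.86 = 0.0516
  σ(Q2,Q4) = 0.21 × 1.00 × 1.30 = 0.2730
  σ(Q3,Q4) = 0.26 × 0.86 × 1.30 = 0.2907
σ²_T = Σσ²ᵢ + 2·Σσ_ij = 3.9337 + 2 × 1.0046 = 5.9429
α = (4/3)·(1 − 3.9337/5.9429) = 0.451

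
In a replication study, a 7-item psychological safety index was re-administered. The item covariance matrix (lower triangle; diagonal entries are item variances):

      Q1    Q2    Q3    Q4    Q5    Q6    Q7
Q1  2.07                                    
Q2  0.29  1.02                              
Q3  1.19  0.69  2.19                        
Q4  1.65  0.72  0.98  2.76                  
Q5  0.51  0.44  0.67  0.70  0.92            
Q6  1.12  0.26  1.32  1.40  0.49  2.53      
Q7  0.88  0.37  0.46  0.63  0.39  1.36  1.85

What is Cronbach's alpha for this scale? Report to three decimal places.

α = 0.831

Σσ²ᵢ = 2.07 + 1.02 + 2.19 + 2.76 + 0.92 + 2.53 + 1.85 = 13.34
Σ_{i<j} σ_ij = 16.52
total variance = 13.34 + 2 × 16.52 = 46.38
α = (k/(k−1))·(1 − Σσ²ᵢ/total variance) = (7/6)·(1 − 13.34/46.38) = 0.831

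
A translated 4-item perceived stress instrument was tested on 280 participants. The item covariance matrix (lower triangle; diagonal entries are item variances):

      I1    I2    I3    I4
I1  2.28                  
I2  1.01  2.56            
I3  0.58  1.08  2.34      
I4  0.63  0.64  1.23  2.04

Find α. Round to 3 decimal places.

α = 0.705

ΣVar(i) = 2.28 + 2.56 + 2.34 + 2.04 = 9.22
Sum of off-diagonal covariances = 5.17
σ²_T = 9.22 + 2 × 5.17 = 19.56
α = (k/(k−1))·(1 − ΣVar(i)/σ²_T) = (4/3)·(1 − 9.22/19.56) = 0.705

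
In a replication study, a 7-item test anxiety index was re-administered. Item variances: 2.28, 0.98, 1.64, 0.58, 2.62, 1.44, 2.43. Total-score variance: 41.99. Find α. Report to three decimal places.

α = 0.834

ΣVar(i) = 2.28 + 0.98 + 1.64 + 0.58 + 2.62 + 1.44 + 2.43 = 11.97
α = (k/(k−1))·(1 − ΣVar(i)/Var(T)) = (7/6)·(1 − 11.97/41.99) = 0.834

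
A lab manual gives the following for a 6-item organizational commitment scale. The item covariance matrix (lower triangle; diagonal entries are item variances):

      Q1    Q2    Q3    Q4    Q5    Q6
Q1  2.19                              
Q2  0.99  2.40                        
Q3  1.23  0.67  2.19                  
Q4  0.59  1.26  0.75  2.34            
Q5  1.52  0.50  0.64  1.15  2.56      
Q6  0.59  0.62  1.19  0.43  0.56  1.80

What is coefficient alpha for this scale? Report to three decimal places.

Σσᵢ² = 2.19 + 2.40 + 2.19 + 2.34 + 2.56 + 1.80 = 13.48
Sum of off-diagonal covariances = 12.69
σ²_T = 13.48 + 2 × 12.69 = 38.86
α = (k/(k−1))·(1 − Σσᵢ²/σ²_T) = (6/5)·(1 − 13.48/38.86) = 0.784

α = 0.784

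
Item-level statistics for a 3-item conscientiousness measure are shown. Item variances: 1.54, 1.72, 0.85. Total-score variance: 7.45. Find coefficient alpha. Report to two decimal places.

Σσ²ᵢ = 1.54 + 1.72 + 0.85 = 4.11
α = (k/(k−1))·(1 − Σσ²ᵢ/Var(T)) = (3/2)·(1 − 4.11/7.45) = 0.67

coefficient alpha = 0.67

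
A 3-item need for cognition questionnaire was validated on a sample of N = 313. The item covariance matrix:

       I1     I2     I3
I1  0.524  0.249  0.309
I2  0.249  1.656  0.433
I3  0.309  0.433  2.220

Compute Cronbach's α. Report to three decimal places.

ΣVar(i) = 0.524 + 1.656 + 2.220 = 4.400
Sum of the distinct covariances = 0.991
σ²_total = 4.400 + 2 × 0.991 = 6.382
α = (k/(k−1))·(1 − ΣVar(i)/σ²_total) = (3/2)·(1 − 4.400/6.382) = 0.466

Cronbach's α = 0.466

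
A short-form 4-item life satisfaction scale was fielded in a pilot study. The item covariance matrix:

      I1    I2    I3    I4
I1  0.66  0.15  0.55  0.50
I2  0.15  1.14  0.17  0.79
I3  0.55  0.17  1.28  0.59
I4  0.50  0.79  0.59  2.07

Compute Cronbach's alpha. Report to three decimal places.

Cronbach's alpha = 0.689

Σσᵢ² = 0.66 + 1.14 + 1.28 + 2.07 = 5.15
Σ_{i<j} σ_ij = 2.75
σ²_T = 5.15 + 2 × 2.75 = 10.65
α = (k/(k−1))·(1 − Σσᵢ²/σ²_T) = (4/3)·(1 − 5.15/10.65) = 0.689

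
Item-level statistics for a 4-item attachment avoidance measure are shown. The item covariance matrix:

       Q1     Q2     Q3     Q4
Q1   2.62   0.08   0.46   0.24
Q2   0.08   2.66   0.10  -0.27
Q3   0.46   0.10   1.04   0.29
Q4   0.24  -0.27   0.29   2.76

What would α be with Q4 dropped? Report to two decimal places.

α = 0.25

Remaining items: Q1, Q2, Q3 (k = 3).
sum of item variances = 2.62 + 2.66 + 1.04 = 6.32
σ²_T = 6.32 + 2 × 0.64 = 7.60
α (item deleted) = (3/2)·(1 − 6.32/7.60) = 0.25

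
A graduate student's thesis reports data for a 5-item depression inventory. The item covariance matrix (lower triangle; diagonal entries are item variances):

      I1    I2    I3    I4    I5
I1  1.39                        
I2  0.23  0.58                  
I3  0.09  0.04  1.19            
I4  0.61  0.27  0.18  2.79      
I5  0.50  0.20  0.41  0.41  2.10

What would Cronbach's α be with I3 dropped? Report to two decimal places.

Remaining items: I1, I2, I4, I5 (k = 4).
Σσ²ᵢ = 1.39 + 0.58 + 2.79 + 2.10 = 6.86
Var(T) = 6.86 + 2 × 2.22 = 11.30
α (item deleted) = (4/3)·(1 − 6.86/11.30) = 0.52

α = 0.52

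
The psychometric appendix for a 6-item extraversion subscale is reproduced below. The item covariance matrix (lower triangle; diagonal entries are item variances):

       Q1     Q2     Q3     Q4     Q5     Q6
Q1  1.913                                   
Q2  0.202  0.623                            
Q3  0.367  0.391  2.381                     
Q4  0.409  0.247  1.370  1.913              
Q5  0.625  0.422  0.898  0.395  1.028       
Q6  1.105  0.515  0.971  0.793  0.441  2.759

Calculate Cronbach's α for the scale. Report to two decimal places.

Cronbach's α = 0.76

ΣVar(i) = 1.913 + 0.623 + 2.381 + 1.913 + 1.028 + 2.759 = 10.617
Sum of off-diagonal covariances = 9.151
total variance = 10.617 + 2 × 9.151 = 28.919
α = (k/(k−1))·(1 − ΣVar(i)/total variance) = (6/5)·(1 − 10.617/28.919) = 0.76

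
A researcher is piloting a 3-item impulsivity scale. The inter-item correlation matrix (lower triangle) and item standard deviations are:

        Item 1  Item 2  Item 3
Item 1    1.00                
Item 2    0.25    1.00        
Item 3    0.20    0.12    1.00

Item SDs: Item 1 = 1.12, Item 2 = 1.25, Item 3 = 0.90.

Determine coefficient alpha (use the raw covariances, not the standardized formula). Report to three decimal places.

Σσ²ᵢ = 1.12² + 1.25² + 0.90² = 3.6269
Covariances σ_ij = r_ij · s_i · s_j:
  σ(Item 1,Item 2) = 0.25 × 1.12 × 1.25 = 0.3500
  σ(Item 1,Item 3) = 0.20 × 1.12 × 0.90 = 0.2016
  σ(Item 2,Item 3) = 0.12 × 1.25 × 0.90 = 0.1350
σ²_T = Σσ²ᵢ + 2·Σσ_ij = 3.6269 + 2 × 0.6866 = 5.0001
α = (3/2)·(1 − 3.6269/5.0001) = 0.412

coefficient alpha = 0.412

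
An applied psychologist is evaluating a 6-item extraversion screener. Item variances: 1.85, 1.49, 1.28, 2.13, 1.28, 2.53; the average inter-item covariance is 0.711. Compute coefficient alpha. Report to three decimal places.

sum of item variances = 1.85 + 1.49 + 1.28 + 2.13 + 1.28 + 2.53 = 10.56
Sum of the 15 distinct covariances = 15 × 0.711 = 10.665
Var(T) = sum of item variances + 2·Σcov = 10.56 + 2 × 10.665 = 31.890
α = (6/5)·(1 − 10.56/31.890) = 0.803

coefficient alpha = 0.803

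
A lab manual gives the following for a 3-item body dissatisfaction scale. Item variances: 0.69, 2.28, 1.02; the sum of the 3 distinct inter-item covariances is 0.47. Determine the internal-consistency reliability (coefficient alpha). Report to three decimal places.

coefficient alpha = 0.286

ΣVar(i) = 0.69 + 2.28 + 1.02 = 3.99
Sum of distinct covariances = 0.47
σ²_total = ΣVar(i) + 2·Σcov = 3.99 + 2 × 0.47 = 4.93
α = (3/2)·(1 − 3.99/4.93) = 0.286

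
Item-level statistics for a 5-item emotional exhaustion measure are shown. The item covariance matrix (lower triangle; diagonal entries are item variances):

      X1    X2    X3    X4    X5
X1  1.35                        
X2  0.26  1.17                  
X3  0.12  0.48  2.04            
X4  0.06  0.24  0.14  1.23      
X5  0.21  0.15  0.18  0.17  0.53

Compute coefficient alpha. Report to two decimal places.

coefficient alpha = 0.49

ΣVar(i) = 1.35 + 1.17 + 2.04 + 1.23 + 0.53 = 6.32
Σ_{i<j} σ_ij = 2.01
Var(T) = 6.32 + 2 × 2.01 = 10.34
α = (k/(k−1))·(1 − ΣVar(i)/Var(T)) = (5/4)·(1 − 6.32/10.34) = 0.49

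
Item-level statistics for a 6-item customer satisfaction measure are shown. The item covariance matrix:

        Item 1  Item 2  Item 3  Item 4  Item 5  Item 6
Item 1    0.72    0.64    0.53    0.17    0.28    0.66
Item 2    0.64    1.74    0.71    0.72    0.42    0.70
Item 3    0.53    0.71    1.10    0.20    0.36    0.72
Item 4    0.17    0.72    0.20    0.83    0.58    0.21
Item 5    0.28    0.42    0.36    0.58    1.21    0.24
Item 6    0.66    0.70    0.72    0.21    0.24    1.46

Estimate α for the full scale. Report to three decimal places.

α = 0.803

Σσ²ᵢ = 0.72 + 1.74 + 1.10 + 0.83 + 1.21 + 1.46 = 7.06
Σ_{i<j} σ_ij = 7.14
σ²_T = 7.06 + 2 × 7.14 = 21.34
α = (k/(k−1))·(1 − Σσ²ᵢ/σ²_T) = (6/5)·(1 − 7.06/21.34) = 0.803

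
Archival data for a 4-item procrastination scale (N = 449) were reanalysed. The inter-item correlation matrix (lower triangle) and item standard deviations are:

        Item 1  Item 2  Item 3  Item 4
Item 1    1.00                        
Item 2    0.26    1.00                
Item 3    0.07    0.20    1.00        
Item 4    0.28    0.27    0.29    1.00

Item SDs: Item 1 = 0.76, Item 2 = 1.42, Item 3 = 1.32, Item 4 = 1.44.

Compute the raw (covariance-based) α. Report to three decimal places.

Σσ²ᵢ = 0.76² + 1.42² + 1.32² + 1.44² = 6.4100
Covariances σ_ij = r_ij · s_i · s_j:
  σ(Item 1,Item 2) = 0.26 × 0.76 × 1.42 = 0.2806
  σ(Item 1,Item 3) = 0.07 × 0.76 × 1.32 = 0.0702
  σ(Item 1,Item 4) = 0.28 × 0.76 × 1.44 = 0.3064
  σ(Item 2,Item 3) = 0.20 × 1.42 × 1.32 = 0.3749
  σ(Item 2,Item 4) = 0.27 × 1.42 × 1.44 = 0.5521
  σ(Item 3,Item 4) = 0.29 × 1.32 × 1.44 = 0.5512
σ²_T = Σσ²ᵢ + 2·Σσ_ij = 6.4100 + 2 × 2.1354 = 10.6808
α = (4/3)·(1 − 6.4100/10.6808) = 0.533

α = 0.533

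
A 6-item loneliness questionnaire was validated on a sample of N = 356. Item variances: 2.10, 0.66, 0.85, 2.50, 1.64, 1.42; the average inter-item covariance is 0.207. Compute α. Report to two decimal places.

α = 0.48

Σσ²ᵢ = 2.10 + 0.66 + 0.85 + 2.50 + 1.64 + 1.42 = 9.17
Sum of the 15 distinct covariances = 15 × 0.207 = 3.105
total variance = Σσ²ᵢ + 2·Σcov = 9.17 + 2 × 3.105 = 15.380
α = (6/5)·(1 − 9.17/15.380) = 0.48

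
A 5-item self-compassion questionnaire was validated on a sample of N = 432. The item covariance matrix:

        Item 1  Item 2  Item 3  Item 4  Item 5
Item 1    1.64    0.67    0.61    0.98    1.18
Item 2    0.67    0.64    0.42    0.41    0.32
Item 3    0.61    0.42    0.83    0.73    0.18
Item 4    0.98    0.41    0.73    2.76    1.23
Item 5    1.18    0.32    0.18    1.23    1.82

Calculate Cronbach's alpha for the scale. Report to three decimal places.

ΣVar(i) = 1.64 + 0.64 + 0.83 + 2.76 + 1.82 = 7.69
Σ_{i<j} σ_ij = 6.73
Var(T) = 7.69 + 2 × 6.73 = 21.15
α = (k/(k−1))·(1 − ΣVar(i)/Var(T)) = (5/4)·(1 − 7.69/21.15) = 0.796

Cronbach's alpha = 0.796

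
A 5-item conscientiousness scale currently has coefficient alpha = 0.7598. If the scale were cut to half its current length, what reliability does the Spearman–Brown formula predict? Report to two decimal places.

Length factor m = 1/2
α' = m·α / (1 − (1−m)·α)
   = 1/2 × 0.7598 / (1 − (1 − 1/2) × 0.7598)
   = 0.3799 / 0.6201 = 0.61

predicted reliability = 0.61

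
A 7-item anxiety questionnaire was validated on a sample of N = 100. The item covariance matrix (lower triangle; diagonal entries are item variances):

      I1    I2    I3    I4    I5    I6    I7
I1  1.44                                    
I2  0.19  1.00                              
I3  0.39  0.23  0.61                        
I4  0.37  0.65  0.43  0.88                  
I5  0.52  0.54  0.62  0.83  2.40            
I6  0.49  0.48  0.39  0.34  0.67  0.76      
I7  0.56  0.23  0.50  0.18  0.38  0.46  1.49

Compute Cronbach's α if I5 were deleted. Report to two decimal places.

α = 0.79

Remaining items: I1, I2, I3, I4, I6, I7 (k = 6).
ΣVar(i) = 1.44 + 1.00 + 0.61 + 0.88 + 0.76 + 1.49 = 6.18
σ²_total = 6.18 + 2 × 5.89 = 17.96
α (item deleted) = (6/5)·(1 − 6.18/17.96) = 0.79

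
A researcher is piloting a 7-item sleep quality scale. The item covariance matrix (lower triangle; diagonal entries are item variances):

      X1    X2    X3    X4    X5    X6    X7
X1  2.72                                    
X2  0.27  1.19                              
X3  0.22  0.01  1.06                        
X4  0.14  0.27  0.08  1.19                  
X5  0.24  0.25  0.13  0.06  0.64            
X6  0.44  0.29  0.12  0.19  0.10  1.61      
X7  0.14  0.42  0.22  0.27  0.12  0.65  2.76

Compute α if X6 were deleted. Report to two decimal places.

Remaining items: X1, X2, X3, X4, X5, X7 (k = 6).
Σσᵢ² = 2.72 + 1.19 + 1.06 + 1.19 + 0.64 + 2.76 = 9.56
σ²_total = 9.56 + 2 × 2.84 = 15.24
α (item deleted) = (6/5)·(1 − 9.56/15.24) = 0.45

α = 0.45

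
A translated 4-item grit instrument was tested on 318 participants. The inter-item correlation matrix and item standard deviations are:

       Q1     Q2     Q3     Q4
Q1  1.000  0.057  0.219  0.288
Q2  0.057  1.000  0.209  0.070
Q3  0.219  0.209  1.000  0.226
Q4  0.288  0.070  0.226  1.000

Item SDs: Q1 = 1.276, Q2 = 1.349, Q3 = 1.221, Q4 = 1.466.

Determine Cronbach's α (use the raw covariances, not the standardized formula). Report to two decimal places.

Cronbach's α = 0.46

Σσ²ᵢ = 1.276² + 1.349² + 1.221² + 1.466² = 7.0880
Covariances σ_ij = r_ij · s_i · s_j:
  σ(Q1,Q2) = 0.057 × 1.276 × 1.349 = 0.0981
  σ(Q1,Q3) = 0.219 × 1.276 × 1.221 = 0.3412
  σ(Q1,Q4) = 0.288 × 1.276 × 1.466 = 0.5387
  σ(Q2,Q3) = 0.209 × 1.349 × 1.221 = 0.3442
  σ(Q2,Q4) = 0.070 × 1.349 × 1.466 = 0.1384
  σ(Q3,Q4) = 0.226 × 1.221 × 1.466 = 0.4045
σ²_T = Σσ²ᵢ + 2·Σσ_ij = 7.0880 + 2 × 1.8651 = 10.8182
α = (4/3)·(1 − 7.0880/10.8182) = 0.46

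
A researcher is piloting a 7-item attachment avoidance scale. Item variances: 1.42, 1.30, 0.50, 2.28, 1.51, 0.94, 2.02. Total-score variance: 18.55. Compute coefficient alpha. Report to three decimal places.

coefficient alpha = 0.540

Σσᵢ² = 1.42 + 1.30 + 0.50 + 2.28 + 1.51 + 0.94 + 2.02 = 9.97
α = (k/(k−1))·(1 − Σσᵢ²/σ²_total) = (7/6)·(1 − 9.97/18.55) = 0.540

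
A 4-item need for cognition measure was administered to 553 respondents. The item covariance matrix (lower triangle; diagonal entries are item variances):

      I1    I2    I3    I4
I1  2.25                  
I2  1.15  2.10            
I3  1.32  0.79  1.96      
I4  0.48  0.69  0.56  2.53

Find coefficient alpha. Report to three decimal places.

Σσᵢ² = 2.25 + 2.10 + 1.96 + 2.53 = 8.84
Sum of the distinct covariances = 4.99
Var(T) = 8.84 + 2 × 4.99 = 18.82
α = (k/(k−1))·(1 − Σσᵢ²/Var(T)) = (4/3)·(1 − 8.84/18.82) = 0.707

coefficient alpha = 0.707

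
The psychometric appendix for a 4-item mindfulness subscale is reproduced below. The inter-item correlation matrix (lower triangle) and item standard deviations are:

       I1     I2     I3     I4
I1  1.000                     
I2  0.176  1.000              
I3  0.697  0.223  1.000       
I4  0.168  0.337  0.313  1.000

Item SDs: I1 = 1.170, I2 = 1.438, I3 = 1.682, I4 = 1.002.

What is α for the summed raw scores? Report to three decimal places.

Σσ²ᵢ = 1.170² + 1.438² + 1.682² + 1.002² = 7.2699
Covariances σ_ij = r_ij · s_i · s_j:
  σ(I1,I2) = 0.176 × 1.170 × 1.438 = 0.2961
  σ(I1,I3) = 0.697 × 1.170 × 1.682 = 1.3717
  σ(I1,I4) = 0.168 × 1.170 × 1.002 = 0.1970
  σ(I2,I3) = 0.223 × 1.438 × 1.682 = 0.5394
  σ(I2,I4) = 0.337 × 1.438 × 1.002 = 0.4856
  σ(I3,I4) = 0.313 × 1.682 × 1.002 = 0.5275
σ²_T = Σσ²ᵢ + 2·Σσ_ij = 7.2699 + 2 × 3.4173 = 14.1045
α = (4/3)·(1 − 7.2699/14.1045) = 0.646

α = 0.646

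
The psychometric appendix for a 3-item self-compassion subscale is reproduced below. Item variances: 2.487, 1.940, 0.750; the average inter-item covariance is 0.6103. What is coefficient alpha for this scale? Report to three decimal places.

ΣVar(i) = 2.487 + 1.940 + 0.750 = 5.177
Sum of the 3 distinct covariances = 3 × 0.6103 = 1.8309
Var(T) = ΣVar(i) + 2·Σcov = 5.177 + 2 × 1.8309 = 8.8388
α = (3/2)·(1 − 5.177/8.8388) = 0.621

α = 0.621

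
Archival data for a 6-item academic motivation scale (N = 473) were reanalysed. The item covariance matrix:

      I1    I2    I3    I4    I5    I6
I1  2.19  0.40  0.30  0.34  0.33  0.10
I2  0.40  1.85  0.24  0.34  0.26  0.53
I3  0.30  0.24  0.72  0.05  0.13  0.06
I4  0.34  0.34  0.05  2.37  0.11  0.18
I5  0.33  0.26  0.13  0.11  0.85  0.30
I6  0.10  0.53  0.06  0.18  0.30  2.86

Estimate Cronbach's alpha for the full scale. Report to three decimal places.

sum of item variances = 2.19 + 1.85 + 0.72 + 2.37 + 0.85 + 2.86 = 10.84
Sum of off-diagonal covariances = 3.67
Var(T) = 10.84 + 2 × 3.67 = 18.18
α = (k/(k−1))·(1 − sum of item variances/Var(T)) = (6/5)·(1 − 10.84/18.18) = 0.484

Cronbach's alpha = 0.484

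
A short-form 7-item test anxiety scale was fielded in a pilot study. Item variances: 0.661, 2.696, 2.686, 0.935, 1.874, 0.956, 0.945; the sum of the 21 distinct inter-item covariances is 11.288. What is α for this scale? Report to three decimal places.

ΣVar(i) = 0.661 + 2.696 + 2.686 + 0.935 + 1.874 + 0.956 + 0.945 = 10.753
Sum of distinct covariances = 11.288
total variance = ΣVar(i) + 2·Σcov = 10.753 + 2 × 11.288 = 33.329
α = (7/6)·(1 − 10.753/33.329) = 0.790

α = 0.790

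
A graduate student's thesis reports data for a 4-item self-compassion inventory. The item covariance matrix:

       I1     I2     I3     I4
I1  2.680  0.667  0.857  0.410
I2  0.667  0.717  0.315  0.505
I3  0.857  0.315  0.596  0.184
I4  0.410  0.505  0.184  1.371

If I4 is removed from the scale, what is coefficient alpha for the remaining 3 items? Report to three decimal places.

Remaining items: I1, I2, I3 (k = 3).
Σσ²ᵢ = 2.680 + 0.717 + 0.596 = 3.993
total variance = 3.993 + 2 × 1.839 = 7.671
α (item deleted) = (3/2)·(1 − 3.993/7.671) = 0.719

coefficient alpha = 0.719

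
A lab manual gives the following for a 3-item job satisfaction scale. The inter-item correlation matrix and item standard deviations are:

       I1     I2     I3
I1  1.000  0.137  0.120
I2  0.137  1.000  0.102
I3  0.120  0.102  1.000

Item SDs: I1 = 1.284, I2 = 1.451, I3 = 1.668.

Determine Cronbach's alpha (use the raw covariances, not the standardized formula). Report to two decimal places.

α = 0.28

Σσ²ᵢ = 1.284² + 1.451² + 1.668² = 6.5363
Covariances σ_ij = r_ij · s_i · s_j:
  σ(I1,I2) = 0.137 × 1.284 × 1.451 = 0.2552
  σ(I1,I3) = 0.120 × 1.284 × 1.668 = 0.2570
  σ(I2,I3) = 0.102 × 1.451 × 1.668 = 0.2469
σ²_T = Σσ²ᵢ + 2·Σσ_ij = 6.5363 + 2 × 0.7591 = 8.0545
α = (3/2)·(1 − 6.5363/8.0545) = 0.28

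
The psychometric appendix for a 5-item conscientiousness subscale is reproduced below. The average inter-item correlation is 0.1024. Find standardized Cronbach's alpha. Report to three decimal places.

α = 0.363

Standardized α = k·r̄ / (1 + (k−1)·r̄) = 5 × 0.1024 / (1 + 4 × 0.1024)
  = 0.5120 / 1.4096 = 0.363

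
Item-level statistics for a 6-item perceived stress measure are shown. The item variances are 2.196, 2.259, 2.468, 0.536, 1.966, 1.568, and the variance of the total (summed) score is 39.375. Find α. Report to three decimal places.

Σσ²ᵢ = 2.196 + 2.259 + 2.468 + 0.536 + 1.966 + 1.568 = 10.993
α = (k/(k−1))·(1 − Σσ²ᵢ/σ²_total) = (6/5)·(1 − 10.993/39.375) = 0.865

α = 0.865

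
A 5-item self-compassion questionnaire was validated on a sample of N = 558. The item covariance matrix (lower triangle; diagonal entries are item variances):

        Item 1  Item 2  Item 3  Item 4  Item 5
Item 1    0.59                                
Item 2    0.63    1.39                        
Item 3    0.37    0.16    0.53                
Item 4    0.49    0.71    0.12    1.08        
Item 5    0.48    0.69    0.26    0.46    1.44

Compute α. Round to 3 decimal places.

α = 0.793

ΣVar(i) = 0.59 + 1.39 + 0.53 + 1.08 + 1.44 = 5.03
Sum of the distinct covariances = 4.37
σ²_T = 5.03 + 2 × 4.37 = 13.77
α = (k/(k−1))·(1 − ΣVar(i)/σ²_T) = (5/4)·(1 − 5.03/13.77) = 0.793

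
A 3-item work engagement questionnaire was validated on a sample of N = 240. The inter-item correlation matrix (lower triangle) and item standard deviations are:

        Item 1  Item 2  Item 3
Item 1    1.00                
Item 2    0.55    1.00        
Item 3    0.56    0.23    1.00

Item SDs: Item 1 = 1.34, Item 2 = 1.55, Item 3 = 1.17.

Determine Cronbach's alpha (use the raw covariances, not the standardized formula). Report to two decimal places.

α = 0.70

Σσ²ᵢ = 1.34² + 1.55² + 1.17² = 5.5670
Covariances σ_ij = r_ij · s_i · s_j:
  σ(Item 1,Item 2) = 0.55 × 1.34 × 1.55 = 1.1424
  σ(Item 1,Item 3) = 0.56 × 1.34 × 1.17 = 0.8780
  σ(Item 2,Item 3) = 0.23 × 1.55 × 1.17 = 0.4171
σ²_T = Σσ²ᵢ + 2·Σσ_ij = 5.5670 + 2 × 2.4375 = 10.4420
α = (3/2)·(1 − 5.5670/10.4420) = 0.70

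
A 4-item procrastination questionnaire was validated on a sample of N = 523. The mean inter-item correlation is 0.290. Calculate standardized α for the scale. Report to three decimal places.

Standardized α = k·r̄ / (1 + (k−1)·r̄) = 4 × 0.290 / (1 + 3 × 0.290)
  = 1.1600 / 1.8700 = 0.620

α = 0.620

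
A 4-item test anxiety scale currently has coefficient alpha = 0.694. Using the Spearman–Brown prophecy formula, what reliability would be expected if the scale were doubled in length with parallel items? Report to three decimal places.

Length factor m = 2
α' = m·α / (1 + (m−1)·α)
   = 2 × 0.694 / (1 + (2 − 1) × 0.694)
   = 1.3880 / 1.6940 = 0.819

predicted reliability = 0.819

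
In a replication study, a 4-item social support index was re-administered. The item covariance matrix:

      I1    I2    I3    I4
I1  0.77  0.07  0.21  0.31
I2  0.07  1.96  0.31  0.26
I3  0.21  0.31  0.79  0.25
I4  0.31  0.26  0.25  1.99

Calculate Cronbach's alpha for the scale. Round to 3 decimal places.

Σσ²ᵢ = 0.77 + 1.96 + 0.79 + 1.99 = 5.51
Sum of off-diagonal covariances = 1.41
σ²_T = 5.51 + 2 × 1.41 = 8.33
α = (k/(k−1))·(1 − Σσ²ᵢ/σ²_T) = (4/3)·(1 − 5.51/8.33) = 0.451

α = 0.451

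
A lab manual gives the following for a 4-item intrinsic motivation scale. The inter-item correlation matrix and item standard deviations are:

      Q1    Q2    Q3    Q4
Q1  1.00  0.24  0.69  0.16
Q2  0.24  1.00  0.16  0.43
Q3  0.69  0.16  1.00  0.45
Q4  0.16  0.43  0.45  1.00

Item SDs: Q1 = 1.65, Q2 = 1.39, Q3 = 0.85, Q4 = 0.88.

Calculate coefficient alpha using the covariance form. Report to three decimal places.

Σσ²ᵢ = 1.65² + 1.39² + 0.85² + 0.88² = 6.1515
Covariances σ_ij = r_ij · s_i · s_j:
  σ(Q1,Q2) = 0.24 × 1.65 × 1.39 = 0.5504
  σ(Q1,Q3) = 0.69 × 1.65 × 0.85 = 0.9677
  σ(Q1,Q4) = 0.16 × 1.65 × 0.88 = 0.2323
  σ(Q2,Q3) = 0.16 × 1.39 × 0.85 = 0.1890
  σ(Q2,Q4) = 0.43 × 1.39 × 0.88 = 0.5260
  σ(Q3,Q4) = 0.45 × 0.85 × 0.88 = 0.3366
σ²_T = Σσ²ᵢ + 2·Σσ_ij = 6.1515 + 2 × 2.8020 = 11.7555
α = (4/3)·(1 − 6.1515/11.7555) = 0.636

α = 0.636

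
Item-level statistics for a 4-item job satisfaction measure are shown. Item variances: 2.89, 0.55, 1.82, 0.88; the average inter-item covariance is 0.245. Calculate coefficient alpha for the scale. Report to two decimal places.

sum of item variances = 2.89 + 0.55 + 1.82 + 0.88 = 6.14
Sum of the 6 distinct covariances = 6 × 0.245 = 1.470
σ²_total = sum of item variances + 2·Σcov = 6.14 + 2 × 1.470 = 9.080
α = (4/3)·(1 − 6.14/9.080) = 0.43

α = 0.43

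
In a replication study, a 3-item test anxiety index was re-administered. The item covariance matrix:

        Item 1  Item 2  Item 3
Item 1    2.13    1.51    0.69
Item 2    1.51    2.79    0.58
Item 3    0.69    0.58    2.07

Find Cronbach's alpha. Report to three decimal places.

Σσ²ᵢ = 2.13 + 2.79 + 2.07 = 6.99
Sum of the distinct covariances = 2.78
σ²_T = 6.99 + 2 × 2.78 = 12.55
α = (k/(k−1))·(1 − Σσ²ᵢ/σ²_T) = (3/2)·(1 − 6.99/12.55) = 0.665

Cronbach's alpha = 0.665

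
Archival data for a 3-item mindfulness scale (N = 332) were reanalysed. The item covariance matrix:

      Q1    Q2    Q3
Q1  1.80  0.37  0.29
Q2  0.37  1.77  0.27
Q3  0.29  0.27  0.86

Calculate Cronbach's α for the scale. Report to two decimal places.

ΣVar(i) = 1.80 + 1.77 + 0.86 = 4.43
Sum of off-diagonal covariances = 0.93
σ²_T = 4.43 + 2 × 0.93 = 6.29
α = (k/(k−1))·(1 − ΣVar(i)/σ²_T) = (3/2)·(1 − 4.43/6.29) = 0.44

α = 0.44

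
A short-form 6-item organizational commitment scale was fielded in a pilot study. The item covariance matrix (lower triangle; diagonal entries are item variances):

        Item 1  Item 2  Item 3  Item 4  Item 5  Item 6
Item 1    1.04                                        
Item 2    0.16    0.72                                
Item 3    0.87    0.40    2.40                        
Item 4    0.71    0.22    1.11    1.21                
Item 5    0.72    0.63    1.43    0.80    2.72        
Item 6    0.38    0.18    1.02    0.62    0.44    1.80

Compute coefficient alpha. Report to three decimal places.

Σσ²ᵢ = 1.04 + 0.72 + 2.40 + 1.21 + 2.72 + 1.80 = 9.89
Sum of the distinct covariances = 9.69
σ²_T = 9.89 + 2 × 9.69 = 29.27
α = (k/(k−1))·(1 − Σσ²ᵢ/σ²_T) = (6/5)·(1 − 9.89/29.27) = 0.795

coefficient alpha = 0.795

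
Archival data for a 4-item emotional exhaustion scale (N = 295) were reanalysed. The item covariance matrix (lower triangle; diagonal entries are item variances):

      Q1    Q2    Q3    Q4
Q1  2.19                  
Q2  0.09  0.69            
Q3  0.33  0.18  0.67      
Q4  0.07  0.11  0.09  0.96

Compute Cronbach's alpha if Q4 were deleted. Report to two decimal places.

Cronbach's alpha = 0.38

Remaining items: Q1, Q2, Q3 (k = 3).
ΣVar(i) = 2.19 + 0.69 + 0.67 = 3.55
σ²_total = 3.55 + 2 × 0.60 = 4.75
α (item deleted) = (3/2)·(1 − 3.55/4.75) = 0.38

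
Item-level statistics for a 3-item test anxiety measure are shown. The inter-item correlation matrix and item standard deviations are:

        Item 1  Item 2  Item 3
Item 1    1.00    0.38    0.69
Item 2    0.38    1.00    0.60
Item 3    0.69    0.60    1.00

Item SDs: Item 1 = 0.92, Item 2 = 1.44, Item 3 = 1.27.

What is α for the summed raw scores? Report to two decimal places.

α = 0.77

Σσ²ᵢ = 0.92² + 1.44² + 1.27² = 4.5329
Covariances σ_ij = r_ij · s_i · s_j:
  σ(Item 1,Item 2) = 0.38 × 0.92 × 1.44 = 0.5034
  σ(Item 1,Item 3) = 0.69 × 0.92 × 1.27 = 0.8062
  σ(Item 2,Item 3) = 0.60 × 1.44 × 1.27 = 1.0973
σ²_T = Σσ²ᵢ + 2·Σσ_ij = 4.5329 + 2 × 2.4069 = 9.3467
α = (3/2)·(1 − 4.5329/9.3467) = 0.77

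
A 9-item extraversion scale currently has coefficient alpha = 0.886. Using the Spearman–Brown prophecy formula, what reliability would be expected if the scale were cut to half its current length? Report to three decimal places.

predicted reliability = 0.795

Length factor m = 1/2
α' = m·α / (1 − (1−m)·α)
   = 1/2 × 0.886 / (1 − (1 − 1/2) × 0.886)
   = 0.4430 / 0.5570 = 0.795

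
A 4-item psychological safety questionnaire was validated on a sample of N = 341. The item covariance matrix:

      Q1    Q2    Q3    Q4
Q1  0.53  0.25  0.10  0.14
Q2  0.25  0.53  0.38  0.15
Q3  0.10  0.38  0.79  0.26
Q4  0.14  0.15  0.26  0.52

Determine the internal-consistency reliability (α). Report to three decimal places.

sum of item variances = 0.53 + 0.53 + 0.79 + 0.52 = 2.37
Sum of off-diagonal covariances = 1.28
total variance = 2.37 + 2 × 1.28 = 4.93
α = (k/(k−1))·(1 − sum of item variances/total variance) = (4/3)·(1 − 2.37/4.93) = 0.692

α = 0.692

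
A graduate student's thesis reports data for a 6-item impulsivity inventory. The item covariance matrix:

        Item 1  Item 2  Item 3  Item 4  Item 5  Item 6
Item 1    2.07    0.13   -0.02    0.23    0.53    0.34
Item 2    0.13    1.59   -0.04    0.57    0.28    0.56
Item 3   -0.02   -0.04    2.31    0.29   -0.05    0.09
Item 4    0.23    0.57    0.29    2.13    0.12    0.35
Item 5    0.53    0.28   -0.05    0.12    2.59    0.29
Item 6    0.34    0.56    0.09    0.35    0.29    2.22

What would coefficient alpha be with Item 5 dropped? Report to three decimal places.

α = 0.408

Remaining items: Item 1, Item 2, Item 3, Item 4, Item 6 (k = 5).
Σσᵢ² = 2.07 + 1.59 + 2.31 + 2.13 + 2.22 = 10.32
total variance = 10.32 + 2 × 2.50 = 15.32
α (item deleted) = (5/4)·(1 − 10.32/15.32) = 0.408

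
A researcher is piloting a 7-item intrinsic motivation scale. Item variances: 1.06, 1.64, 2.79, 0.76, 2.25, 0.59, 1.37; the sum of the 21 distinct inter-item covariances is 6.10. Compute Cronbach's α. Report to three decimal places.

ΣVar(i) = 1.06 + 1.64 + 2.79 + 0.76 + 2.25 + 0.59 + 1.37 = 10.46
Sum of distinct covariances = 6.10
total variance = ΣVar(i) + 2·Σcov = 10.46 + 2 × 6.10 = 22.66
α = (7/6)·(1 − 10.46/22.66) = 0.628

α = 0.628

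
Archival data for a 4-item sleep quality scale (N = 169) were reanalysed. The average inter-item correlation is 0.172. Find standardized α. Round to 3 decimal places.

Standardized α = k·r̄ / (1 + (k−1)·r̄) = 4 × 0.172 / (1 + 3 × 0.172)
  = 0.6880 / 1.5160 = 0.454

standardized α = 0.454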